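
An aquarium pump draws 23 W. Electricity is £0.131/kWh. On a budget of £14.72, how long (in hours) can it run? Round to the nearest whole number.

4885 h

Energy budget = £14.72 / £0.131 per kWh = 112.4 kWh = 112,366 Wh
Runtime = 112,366 Wh / 23 W = 4,885 h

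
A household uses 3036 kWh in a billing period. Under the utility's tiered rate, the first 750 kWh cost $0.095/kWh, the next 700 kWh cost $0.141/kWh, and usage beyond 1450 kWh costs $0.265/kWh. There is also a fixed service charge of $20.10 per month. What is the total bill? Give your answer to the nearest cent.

First 750 kWh × $0.095 = $71.25
Next 700 kWh × $0.141 = $98.70
Remaining 1586 kWh × $0.265 = $420.29
Energy charge = $590.24; + service $20.10 = $610.34

$610.34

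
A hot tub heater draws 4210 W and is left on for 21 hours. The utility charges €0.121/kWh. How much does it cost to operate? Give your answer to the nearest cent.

Energy = 4210 W × 21 h = 88,410 Wh = 88.41 kWh
Cost = 88.41 kWh × €0.121/kWh = €10.70

€10.70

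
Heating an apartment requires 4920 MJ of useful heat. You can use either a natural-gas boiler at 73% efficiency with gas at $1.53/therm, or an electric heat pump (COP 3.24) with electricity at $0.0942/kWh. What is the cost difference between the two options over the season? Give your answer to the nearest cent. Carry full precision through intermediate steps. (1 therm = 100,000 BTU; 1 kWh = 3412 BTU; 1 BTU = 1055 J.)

Heat load = 4920 MJ = 4,920,000,000 J / 1055 = 4,663,507 BTU
Gas: input = 4,663,507 / 0.73 = 6,388,366 BTU = 63.88 therm → 63.88 × $1.53 = $97.74
Heat pump: 4,663,507 BTU / 3412 = 1,367 kWh heat; / 3.24 = 421.9 kWh in → × $0.0942 = $39.74
Difference = |$97.74 − $39.74| = $58.00

$58.00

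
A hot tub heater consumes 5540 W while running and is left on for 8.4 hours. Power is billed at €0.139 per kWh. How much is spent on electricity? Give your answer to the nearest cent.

€6.47

Energy = 5540 W × 8.4 h = 46,536 Wh = 46.54 kWh
Cost = 46.54 kWh × €0.139/kWh = €6.47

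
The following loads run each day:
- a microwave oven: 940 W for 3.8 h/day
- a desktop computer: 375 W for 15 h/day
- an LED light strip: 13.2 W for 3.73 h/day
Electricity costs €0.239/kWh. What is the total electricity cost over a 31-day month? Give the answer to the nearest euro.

microwave oven: 940 W × 3.8 h × 31 d = 110,732 Wh = 110.7 kWh
desktop computer: 375 W × 15 h × 31 d = 174,375 Wh = 174.4 kWh
LED light strip: 13.2 W × 3.73 h × 31 d = 1,526 Wh = 1.526 kWh
Total energy = 110.7 + 174.4 + 1.526 = 286.6 kWh
Cost = 286.6 kWh × €0.239 = €68.51 ≈ €69

€69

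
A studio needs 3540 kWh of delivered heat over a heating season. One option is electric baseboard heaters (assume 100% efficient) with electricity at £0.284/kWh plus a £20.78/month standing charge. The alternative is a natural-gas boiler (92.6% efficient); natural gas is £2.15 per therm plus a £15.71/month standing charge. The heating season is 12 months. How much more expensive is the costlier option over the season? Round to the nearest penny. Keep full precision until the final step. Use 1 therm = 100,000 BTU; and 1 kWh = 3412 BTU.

Heat load = 3540 kWh × 3412 = 12,078,480 BTU
Gas: input = 12,078,480 / 0.926 = 13,043,715 BTU = 130.4 therm → 130.4 × £2.15 = £280.44; + 12 × £15.71 standing = £468.96
Electric: 12,078,480 BTU / 3412 = 3,540 kWh → × £0.284 = £1,005.36; + 12 × £20.78 standing = £1,254.72
Difference = |£468.96 − £1,254.72| = £785.76

£785.76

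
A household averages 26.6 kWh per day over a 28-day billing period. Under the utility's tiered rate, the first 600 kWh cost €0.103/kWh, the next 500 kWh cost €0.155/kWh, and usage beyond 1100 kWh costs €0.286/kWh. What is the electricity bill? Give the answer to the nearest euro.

Usage = 26.6 kWh/day × 28 days = 744.8 kWh
First 600 kWh × €0.103 = €61.80
Next 144.8 kWh × €0.155 = €22.44
Remaining tier: 0 kWh (not reached)
Total = €84.24 ≈ €84

€84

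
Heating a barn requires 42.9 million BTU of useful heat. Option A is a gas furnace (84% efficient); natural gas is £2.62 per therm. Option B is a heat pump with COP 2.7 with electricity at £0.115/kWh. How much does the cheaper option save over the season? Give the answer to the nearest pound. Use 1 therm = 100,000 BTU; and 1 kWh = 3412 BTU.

£803

Heat load = 42.9 × 10⁶ BTU = 42,900,000 BTU
Gas: input = 42,900,000 / 0.84 = 51,071,429 BTU = 510.7 therm → 510.7 × £2.62 = £1,338.07
Heat pump: 42,900,000 BTU / 3412 = 12,570 kWh heat; / 2.7 = 4,657 kWh in → × £0.115 = £535.53
Difference = |£1,338.07 − £535.53| = £802.54 ≈ £803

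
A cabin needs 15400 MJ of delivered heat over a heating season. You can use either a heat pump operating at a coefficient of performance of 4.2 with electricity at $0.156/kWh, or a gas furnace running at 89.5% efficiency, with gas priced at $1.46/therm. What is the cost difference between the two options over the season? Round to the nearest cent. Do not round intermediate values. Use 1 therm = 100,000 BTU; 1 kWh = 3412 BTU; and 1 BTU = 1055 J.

$79.22

Heat load = 15400 MJ = 15,400,000,000 J / 1055 = 14,597,156 BTU
Gas: input = 14,597,156 / 0.895 = 16,309,672 BTU = 163.1 therm → 163.1 × $1.46 = $238.12
Heat pump: 14,597,156 BTU / 3412 = 4,278 kWh heat; / 4.2 = 1,019 kWh in → × $0.156 = $158.90
Difference = |$238.12 − $158.90| = $79.22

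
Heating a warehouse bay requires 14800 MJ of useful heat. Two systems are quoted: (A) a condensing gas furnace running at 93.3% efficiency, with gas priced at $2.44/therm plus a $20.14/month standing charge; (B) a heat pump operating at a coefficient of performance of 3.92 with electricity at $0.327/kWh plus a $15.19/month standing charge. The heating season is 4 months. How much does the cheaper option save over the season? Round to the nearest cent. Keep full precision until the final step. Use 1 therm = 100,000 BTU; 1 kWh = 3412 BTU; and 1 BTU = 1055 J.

$43.70

Heat load = 14800 MJ = 14,800,000,000 J / 1055 = 14,028,436 BTU
Gas: input = 14,028,436 / 0.933 = 15,035,837 BTU = 150.4 therm → 150.4 × $2.44 = $366.87; + 4 × $20.14 standing = $447.43
Heat pump: 14,028,436 BTU / 3412 = 4,111 kWh heat; / 3.92 = 1,049 kWh in → × $0.327 = $342.97; + 4 × $15.19 standing = $403.73
Difference = |$447.43 − $403.73| = $43.70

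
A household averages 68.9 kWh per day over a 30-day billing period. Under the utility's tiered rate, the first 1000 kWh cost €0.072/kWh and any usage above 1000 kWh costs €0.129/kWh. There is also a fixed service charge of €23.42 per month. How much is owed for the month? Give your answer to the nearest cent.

Usage = 68.9 kWh/day × 30 days = 2067 kWh
First 1000 kWh × €0.072 = €72.00
Remaining 1067 kWh × €0.129 = €137.64
Energy charge = €209.64; + service €23.42 = €233.06

€233.06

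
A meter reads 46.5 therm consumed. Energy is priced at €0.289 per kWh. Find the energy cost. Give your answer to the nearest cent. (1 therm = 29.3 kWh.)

46.5 therm × (29.3 kWh/therm) = 1,362 kWh
Cost = 1,362 kWh × €0.289/kWh = €393.75

€393.75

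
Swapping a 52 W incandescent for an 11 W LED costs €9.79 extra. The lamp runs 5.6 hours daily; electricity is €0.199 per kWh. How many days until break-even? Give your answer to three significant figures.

Power saved = 52 − 11 = 41 W
Daily energy saved = 41 W × 5.6 h = 229.6 Wh = 0.2296 kWh
Daily savings = 0.2296 × €0.199 = €0.0457
Payback = €9.79 / €0.0457 per day = 214.3 days

214 days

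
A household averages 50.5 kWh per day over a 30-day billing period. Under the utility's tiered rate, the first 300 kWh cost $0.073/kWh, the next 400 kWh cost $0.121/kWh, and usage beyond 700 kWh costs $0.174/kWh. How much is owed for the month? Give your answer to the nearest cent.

Usage = 50.5 kWh/day × 30 days = 1515 kWh
First 300 kWh × $0.073 = $21.90
Next 400 kWh × $0.121 = $48.40
Remaining 815 kWh × $0.174 = $141.81
Total = $212.11

$212.11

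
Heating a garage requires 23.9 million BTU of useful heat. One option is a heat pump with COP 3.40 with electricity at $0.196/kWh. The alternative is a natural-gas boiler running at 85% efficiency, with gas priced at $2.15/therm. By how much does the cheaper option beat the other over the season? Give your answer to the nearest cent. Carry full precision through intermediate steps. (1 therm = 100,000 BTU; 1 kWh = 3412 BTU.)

$200.73

Heat load = 23.9 × 10⁶ BTU = 23,900,000 BTU
Gas: input = 23,900,000 / 0.850 = 28,117,647 BTU = 281.2 therm → 281.2 × $2.15 = $604.53
Heat pump: 23,900,000 BTU / 3412 = 7,005 kWh heat; / 3.40 = 2,060 kWh in → × $0.196 = $403.80
Difference = |$604.53 − $403.80| = $200.73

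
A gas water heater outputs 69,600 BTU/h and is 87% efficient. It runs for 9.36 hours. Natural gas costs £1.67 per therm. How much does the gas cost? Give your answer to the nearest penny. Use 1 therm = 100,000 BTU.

£12.50

Heat delivered = 69,600 BTU/h × 9.36 h = 651,456 BTU
Gas input = 651,456 / 0.87 = 748,800 BTU
= 748,800 / 100,000 = 7.488 therm
Cost = 7.488 × £1.67/therm = £12.50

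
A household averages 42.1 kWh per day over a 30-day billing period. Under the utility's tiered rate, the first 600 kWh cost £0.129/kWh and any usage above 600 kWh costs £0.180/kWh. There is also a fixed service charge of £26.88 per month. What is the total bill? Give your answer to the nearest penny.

£223.62

Usage = 42.1 kWh/day × 30 days = 1263 kWh
First 600 kWh × £0.129 = £77.40
Remaining 663 kWh × £0.180 = £119.34
Energy charge = £196.74; + service £26.88 = £223.62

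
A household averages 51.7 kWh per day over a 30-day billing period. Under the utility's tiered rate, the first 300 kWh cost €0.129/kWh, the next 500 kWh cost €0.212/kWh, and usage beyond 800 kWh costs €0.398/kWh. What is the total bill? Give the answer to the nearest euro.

Usage = 51.7 kWh/day × 30 days = 1551 kWh
First 300 kWh × €0.129 = €38.70
Next 500 kWh × €0.212 = €106.00
Remaining 751 kWh × €0.398 = €298.90
Total = €443.60 ≈ €444

€444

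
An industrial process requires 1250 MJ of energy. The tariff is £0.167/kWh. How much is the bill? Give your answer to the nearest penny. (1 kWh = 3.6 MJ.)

1250 MJ × (0.27778 kWh/MJ) = 347.2 kWh
Cost = 347.2 kWh × £0.167/kWh = £57.99

£57.99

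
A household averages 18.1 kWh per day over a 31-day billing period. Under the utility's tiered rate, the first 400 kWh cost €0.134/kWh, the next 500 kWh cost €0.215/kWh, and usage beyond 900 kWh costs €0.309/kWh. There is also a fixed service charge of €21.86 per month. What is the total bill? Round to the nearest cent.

€110.10

Usage = 18.1 kWh/day × 31 days = 561.1 kWh
First 400 kWh × €0.134 = €53.60
Next 161.1 kWh × €0.215 = €34.64
Remaining tier: 0 kWh (not reached)
Energy charge = €88.24; + service €21.86 = €110.10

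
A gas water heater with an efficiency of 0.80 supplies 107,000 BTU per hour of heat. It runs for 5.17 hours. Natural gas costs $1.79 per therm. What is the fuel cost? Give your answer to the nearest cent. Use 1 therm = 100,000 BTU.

$12.38

Heat delivered = 107,000 BTU/h × 5.17 h = 553,190 BTU
Gas input = 553,190 / 0.80 = 691,488 BTU
= 691,488 / 100,000 = 6.915 therm
Cost = 6.915 × $1.79/therm = $12.38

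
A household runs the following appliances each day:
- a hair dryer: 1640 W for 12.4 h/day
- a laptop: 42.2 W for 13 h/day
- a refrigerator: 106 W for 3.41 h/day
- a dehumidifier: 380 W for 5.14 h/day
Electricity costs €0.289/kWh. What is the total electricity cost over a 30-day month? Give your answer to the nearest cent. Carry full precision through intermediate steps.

€201.14

hair dryer: 1640 W × 12.4 h × 30 d = 610,080 Wh = 610.1 kWh
laptop: 42.2 W × 13 h × 30 d = 16,458 Wh = 16.46 kWh
refrigerator: 106 W × 3.41 h × 30 d = 10,844 Wh = 10.84 kWh
dehumidifier: 380 W × 5.14 h × 30 d = 58,596 Wh = 58.6 kWh
Total energy = 610.1 + 16.46 + 10.84 + 58.6 = 696 kWh
Cost = 696 kWh × €0.289 = €201.14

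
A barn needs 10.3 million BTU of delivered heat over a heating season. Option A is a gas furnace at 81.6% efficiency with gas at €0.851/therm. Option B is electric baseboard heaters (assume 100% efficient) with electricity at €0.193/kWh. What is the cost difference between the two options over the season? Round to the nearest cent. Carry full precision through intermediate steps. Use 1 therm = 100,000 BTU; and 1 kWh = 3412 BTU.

€475.20

Heat load = 10.3 × 10⁶ BTU = 10,300,000 BTU
Gas: input = 10,300,000 / 0.816 = 12,622,549 BTU = 126.2 therm → 126.2 × €0.851 = €107.42
Electric: 10,300,000 BTU / 3412 = 3,019 kWh → × €0.193 = €582.62
Difference = |€107.42 − €582.62| = €475.20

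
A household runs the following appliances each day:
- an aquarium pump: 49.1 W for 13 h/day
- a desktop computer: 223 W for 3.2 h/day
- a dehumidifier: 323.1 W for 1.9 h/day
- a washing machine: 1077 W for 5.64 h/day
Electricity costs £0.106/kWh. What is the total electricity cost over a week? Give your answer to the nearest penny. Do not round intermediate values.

£5.97

aquarium pump: 49.1 W × 13 h × 7 d = 4,468 Wh = 4.468 kWh
desktop computer: 223 W × 3.2 h × 7 d = 4,995 Wh = 4.995 kWh
dehumidifier: 323.1 W × 1.9 h × 7 d = 4,297 Wh = 4.297 kWh
washing machine: 1077 W × 5.64 h × 7 d = 42,520 Wh = 42.52 kWh
Total energy = 4.468 + 4.995 + 4.297 + 42.52 = 56.28 kWh
Cost = 56.28 kWh × £0.106 = £5.97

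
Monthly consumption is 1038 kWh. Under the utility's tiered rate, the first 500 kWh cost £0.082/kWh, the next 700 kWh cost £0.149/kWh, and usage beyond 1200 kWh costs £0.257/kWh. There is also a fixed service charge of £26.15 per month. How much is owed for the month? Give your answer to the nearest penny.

£147.31

First 500 kWh × £0.082 = £41.00
Next 538 kWh × £0.149 = £80.16
Remaining tier: 0 kWh (not reached)
Energy charge = £121.16; + service £26.15 = £147.31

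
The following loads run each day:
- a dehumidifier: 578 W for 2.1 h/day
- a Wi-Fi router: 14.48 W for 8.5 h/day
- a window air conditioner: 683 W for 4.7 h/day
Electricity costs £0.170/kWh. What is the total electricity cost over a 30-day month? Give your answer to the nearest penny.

£23.19

dehumidifier: 578 W × 2.1 h × 30 d = 36,414 Wh = 36.41 kWh
Wi-Fi router: 14.48 W × 8.5 h × 30 d = 3,692 Wh = 3.692 kWh
window air conditioner: 683 W × 4.7 h × 30 d = 96,303 Wh = 96.3 kWh
Total energy = 36.41 + 3.692 + 96.3 = 136.4 kWh
Cost = 136.4 kWh × £0.170 = £23.19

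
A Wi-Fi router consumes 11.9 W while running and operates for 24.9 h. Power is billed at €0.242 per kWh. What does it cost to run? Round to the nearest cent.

Energy = 11.9 W × 24.9 h = 296 Wh = 0.2963 kWh
Cost = 0.2963 kWh × €0.242/kWh = €0.07

€0.07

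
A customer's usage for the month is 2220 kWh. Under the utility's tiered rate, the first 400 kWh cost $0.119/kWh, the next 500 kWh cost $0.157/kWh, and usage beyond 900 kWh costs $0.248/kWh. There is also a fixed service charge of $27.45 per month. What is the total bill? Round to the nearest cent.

First 400 kWh × $0.119 = $47.60
Next 500 kWh × $0.157 = $78.50
Remaining 1320 kWh × $0.248 = $327.36
Energy charge = $453.46; + service $27.45 = $480.91

$480.91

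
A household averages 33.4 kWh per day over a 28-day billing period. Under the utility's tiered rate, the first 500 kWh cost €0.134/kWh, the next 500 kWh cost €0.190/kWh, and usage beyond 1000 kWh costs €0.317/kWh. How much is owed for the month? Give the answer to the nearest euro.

€150

Usage = 33.4 kWh/day × 28 days = 935.2 kWh
First 500 kWh × €0.134 = €67.00
Next 435.2 kWh × €0.190 = €82.69
Remaining tier: 0 kWh (not reached)
Total = €149.69 ≈ €150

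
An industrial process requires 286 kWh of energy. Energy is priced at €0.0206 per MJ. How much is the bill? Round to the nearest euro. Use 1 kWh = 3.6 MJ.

286 kWh × (3.6 MJ/kWh) = 1,030 MJ
Cost = 1,030 MJ × €0.0206/MJ = €21.21 ≈ €21

€21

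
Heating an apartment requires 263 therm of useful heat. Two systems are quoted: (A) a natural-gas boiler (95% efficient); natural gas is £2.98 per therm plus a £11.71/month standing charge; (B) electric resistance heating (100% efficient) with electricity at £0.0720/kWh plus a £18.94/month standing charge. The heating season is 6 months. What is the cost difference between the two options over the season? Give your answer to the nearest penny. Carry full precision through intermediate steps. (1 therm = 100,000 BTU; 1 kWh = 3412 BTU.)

Heat load = 263 therm × 100,000 = 26,300,000 BTU
Gas: input = 26,300,000 / 0.95 = 27,684,211 BTU = 276.8 therm → 276.8 × £2.98 = £824.99; + 6 × £11.71 standing = £895.25
Electric: 26,300,000 BTU / 3412 = 7,708 kWh → × £0.0720 = £554.98; + 6 × £18.94 standing = £668.62
Difference = |£895.25 − £668.62| = £226.63

£226.63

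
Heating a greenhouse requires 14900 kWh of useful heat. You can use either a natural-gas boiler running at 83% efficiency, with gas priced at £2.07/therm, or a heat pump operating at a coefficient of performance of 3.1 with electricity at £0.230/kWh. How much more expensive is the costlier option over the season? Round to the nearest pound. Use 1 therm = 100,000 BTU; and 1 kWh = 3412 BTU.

£162

Heat load = 14900 kWh × 3412 = 50,838,800 BTU
Gas: input = 50,838,800 / 0.83 = 61,251,566 BTU = 612.5 therm → 612.5 × £2.07 = £1,267.91
Heat pump: 50,838,800 BTU / 3412 = 14,900 kWh heat; / 3.1 = 4,806 kWh in → × £0.230 = £1,105.48
Difference = |£1,267.91 − £1,105.48| = £162.42 ≈ £162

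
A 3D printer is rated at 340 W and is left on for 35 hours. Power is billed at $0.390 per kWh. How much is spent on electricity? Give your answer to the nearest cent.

Energy = 340 W × 35 h = 11,900 Wh = 11.9 kWh
Cost = 11.9 kWh × $0.390/kWh = $4.64

$4.64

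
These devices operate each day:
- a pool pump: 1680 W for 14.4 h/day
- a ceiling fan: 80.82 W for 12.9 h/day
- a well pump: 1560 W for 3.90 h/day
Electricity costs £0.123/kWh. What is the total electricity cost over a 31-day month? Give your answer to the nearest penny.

pool pump: 1680 W × 14.4 h × 31 d = 749,952 Wh = 750 kWh
ceiling fan: 80.82 W × 12.9 h × 31 d = 32,320 Wh = 32.32 kWh
well pump: 1560 W × 3.90 h × 31 d = 188,604 Wh = 188.6 kWh
Total energy = 750 + 32.32 + 188.6 = 970.9 kWh
Cost = 970.9 kWh × £0.123 = £119.42

£119.42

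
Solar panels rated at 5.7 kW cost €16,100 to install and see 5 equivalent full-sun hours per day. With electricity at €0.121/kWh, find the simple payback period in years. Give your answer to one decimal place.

Daily generation = 5.7 kW × 5 h = 28.5 kWh
Annual generation = 28.5 × 365 = 10402 kWh
Annual savings = 10402 × €0.121 = €1,258.70
Payback = €16,100 / €1,258.70 = 12.8 years

12.8 years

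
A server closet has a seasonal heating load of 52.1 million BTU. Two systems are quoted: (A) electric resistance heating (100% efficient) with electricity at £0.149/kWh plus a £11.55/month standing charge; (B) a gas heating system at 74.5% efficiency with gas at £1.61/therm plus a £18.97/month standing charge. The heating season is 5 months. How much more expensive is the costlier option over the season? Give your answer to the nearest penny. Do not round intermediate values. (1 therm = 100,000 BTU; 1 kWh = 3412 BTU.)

Heat load = 52.1 × 10⁶ BTU = 52,100,000 BTU
Gas: input = 52,100,000 / 0.745 = 69,932,886 BTU = 699.3 therm → 699.3 × £1.61 = £1,125.92; + 5 × £18.97 standing = £1,220.77
Electric: 52,100,000 BTU / 3412 = 15,270 kWh → × £0.149 = £2,275.18; + 5 × £11.55 standing = £2,332.93
Difference = |£1,220.77 − £2,332.93| = £1,112.16

£1112.16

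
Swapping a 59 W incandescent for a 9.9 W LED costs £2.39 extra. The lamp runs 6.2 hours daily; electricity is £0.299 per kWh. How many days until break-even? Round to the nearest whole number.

26 days

Power saved = 59 − 9.9 = 49.1 W
Daily energy saved = 49.1 W × 6.2 h = 304.4 Wh = 0.30442 kWh
Daily savings = 0.30442 × £0.299 = £0.0910
Payback = £2.39 / £0.0910 per day = 26.26 days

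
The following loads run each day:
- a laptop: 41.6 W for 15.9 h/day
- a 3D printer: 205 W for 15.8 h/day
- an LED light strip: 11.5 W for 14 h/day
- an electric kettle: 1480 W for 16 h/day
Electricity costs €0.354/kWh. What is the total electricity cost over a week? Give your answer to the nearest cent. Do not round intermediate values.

€68.74

laptop: 41.6 W × 15.9 h × 7 d = 4,630 Wh = 4.63 kWh
3D printer: 205 W × 15.8 h × 7 d = 22,673 Wh = 22.67 kWh
LED light strip: 11.5 W × 14 h × 7 d = 1,127 Wh = 1.127 kWh
electric kettle: 1480 W × 16 h × 7 d = 165,760 Wh = 165.8 kWh
Total energy = 4.63 + 22.67 + 1.127 + 165.8 = 194.2 kWh
Cost = 194.2 kWh × €0.354 = €68.74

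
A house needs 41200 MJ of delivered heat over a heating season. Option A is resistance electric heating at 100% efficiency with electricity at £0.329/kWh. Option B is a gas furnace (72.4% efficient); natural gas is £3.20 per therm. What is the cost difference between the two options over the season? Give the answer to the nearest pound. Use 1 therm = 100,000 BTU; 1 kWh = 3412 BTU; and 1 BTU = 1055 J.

£2040

Heat load = 41200 MJ = 41,200,000,000 J / 1055 = 39,052,133 BTU
Gas: input = 39,052,133 / 0.724 = 53,939,410 BTU = 539.4 therm → 539.4 × £3.20 = £1,726.06
Electric: 39,052,133 BTU / 3412 = 11,450 kWh → × £0.329 = £3,765.58
Difference = |£1,726.06 − £3,765.58| = £2,039.52 ≈ £2040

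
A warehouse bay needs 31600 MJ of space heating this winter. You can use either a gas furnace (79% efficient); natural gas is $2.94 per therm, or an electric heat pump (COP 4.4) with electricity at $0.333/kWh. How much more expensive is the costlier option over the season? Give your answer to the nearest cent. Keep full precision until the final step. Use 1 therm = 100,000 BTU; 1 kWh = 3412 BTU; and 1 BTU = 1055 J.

Heat load = 31600 MJ = 31,600,000,000 J / 1055 = 29,952,607 BTU
Gas: input = 29,952,607 / 0.79 = 37,914,692 BTU = 379.1 therm → 379.1 × $2.94 = $1,114.69
Heat pump: 29,952,607 BTU / 3412 = 8,779 kWh heat; / 4.4 = 1,995 kWh in → × $0.333 = $664.38
Difference = |$1,114.69 − $664.38| = $450.31

$450.31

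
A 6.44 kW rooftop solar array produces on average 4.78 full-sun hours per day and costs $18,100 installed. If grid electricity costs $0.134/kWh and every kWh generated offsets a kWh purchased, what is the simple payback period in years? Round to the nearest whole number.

12 years

Daily generation = 6.44 kW × 4.78 h = 30.78 kWh
Annual generation = 30.78 × 365 = 11236 kWh
Annual savings = 11236 × $0.134 = $1,505.61
Payback = $18,100 / $1,505.61 = 12 years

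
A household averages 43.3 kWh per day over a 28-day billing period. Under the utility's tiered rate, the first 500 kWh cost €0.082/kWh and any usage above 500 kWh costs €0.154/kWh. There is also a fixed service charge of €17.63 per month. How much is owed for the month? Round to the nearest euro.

Usage = 43.3 kWh/day × 28 days = 1212.4 kWh
First 500 kWh × €0.082 = €41.00
Remaining 712.4 kWh × €0.154 = €109.71
Energy charge = €150.71; + service €17.63 = €168.34 ≈ €168

€168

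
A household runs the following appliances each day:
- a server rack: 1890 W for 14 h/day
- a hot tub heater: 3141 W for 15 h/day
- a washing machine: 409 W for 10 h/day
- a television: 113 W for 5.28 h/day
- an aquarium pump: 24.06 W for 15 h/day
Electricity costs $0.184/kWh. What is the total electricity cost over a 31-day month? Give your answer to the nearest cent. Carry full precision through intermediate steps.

server rack: 1890 W × 14 h × 31 d = 820,260 Wh = 820.3 kWh
hot tub heater: 3141 W × 15 h × 31 d = 1,460,565 Wh = 1,461 kWh
washing machine: 409 W × 10 h × 31 d = 126,790 Wh = 126.8 kWh
television: 113 W × 5.28 h × 31 d = 18,496 Wh = 18.5 kWh
aquarium pump: 24.06 W × 15 h × 31 d = 11,188 Wh = 11.19 kWh
Total energy = 820.3 + 1,461 + 126.8 + 18.5 + 11.19 = 2,437 kWh
Cost = 2,437 kWh × $0.184 = $448.46

$448.46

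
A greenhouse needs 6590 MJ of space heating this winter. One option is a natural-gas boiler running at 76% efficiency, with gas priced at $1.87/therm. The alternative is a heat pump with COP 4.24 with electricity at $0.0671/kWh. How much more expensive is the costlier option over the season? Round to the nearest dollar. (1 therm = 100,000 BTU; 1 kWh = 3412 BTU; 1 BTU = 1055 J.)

$125

Heat load = 6590 MJ = 6,590,000,000 J / 1055 = 6,246,445 BTU
Gas: input = 6,246,445 / 0.76 = 8,219,007 BTU = 82.19 therm → 82.19 × $1.87 = $153.70
Heat pump: 6,246,445 BTU / 3412 = 1,831 kWh heat; / 4.24 = 431.8 kWh in → × $0.0671 = $28.97
Difference = |$153.70 − $28.97| = $124.72 ≈ $125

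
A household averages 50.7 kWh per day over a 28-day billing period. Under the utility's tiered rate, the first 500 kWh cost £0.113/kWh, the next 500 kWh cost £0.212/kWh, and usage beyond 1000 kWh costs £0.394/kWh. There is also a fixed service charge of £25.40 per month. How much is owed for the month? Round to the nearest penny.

£353.22

Usage = 50.7 kWh/day × 28 days = 1419.6 kWh
First 500 kWh × £0.113 = £56.50
Next 500 kWh × £0.212 = £106.00
Remaining 419.6 kWh × £0.394 = £165.32
Energy charge = £327.82; + service £25.40 = £353.22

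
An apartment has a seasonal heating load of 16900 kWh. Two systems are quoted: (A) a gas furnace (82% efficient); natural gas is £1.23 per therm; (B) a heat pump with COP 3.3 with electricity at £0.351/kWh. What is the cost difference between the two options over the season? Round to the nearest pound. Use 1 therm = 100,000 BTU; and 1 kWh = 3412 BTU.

£933

Heat load = 16900 kWh × 3412 = 57,662,800 BTU
Gas: input = 57,662,800 / 0.82 = 70,320,488 BTU = 703.2 therm → 703.2 × £1.23 = £864.94
Heat pump: 57,662,800 BTU / 3412 = 16,900 kWh heat; / 3.3 = 5,121 kWh in → × £0.351 = £1,797.55
Difference = |£864.94 − £1,797.55| = £932.60 ≈ £933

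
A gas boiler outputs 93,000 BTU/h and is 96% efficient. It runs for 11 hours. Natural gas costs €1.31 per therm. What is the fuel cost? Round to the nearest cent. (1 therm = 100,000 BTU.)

Heat delivered = 93,000 BTU/h × 11 h = 1,023,000 BTU
Gas input = 1,023,000 / 0.96 = 1,065,625 BTU
= 1,065,625 / 100,000 = 10.66 therm
Cost = 10.66 × €1.31/therm = €13.96

€13.96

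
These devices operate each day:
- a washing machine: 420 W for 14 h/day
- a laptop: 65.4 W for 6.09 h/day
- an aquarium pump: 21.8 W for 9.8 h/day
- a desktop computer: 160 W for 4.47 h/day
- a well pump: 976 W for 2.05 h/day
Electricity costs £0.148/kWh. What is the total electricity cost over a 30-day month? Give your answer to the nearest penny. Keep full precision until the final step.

washing machine: 420 W × 14 h × 30 d = 176,400 Wh = 176.4 kWh
laptop: 65.4 W × 6.09 h × 30 d = 11,949 Wh = 11.95 kWh
aquarium pump: 21.8 W × 9.8 h × 30 d = 6,409 Wh = 6.409 kWh
desktop computer: 160 W × 4.47 h × 30 d = 21,456 Wh = 21.46 kWh
well pump: 976 W × 2.05 h × 30 d = 60,024 Wh = 60.02 kWh
Total energy = 176.4 + 11.95 + 6.409 + 21.46 + 60.02 = 276.2 kWh
Cost = 276.2 kWh × £0.148 = £40.88

£40.88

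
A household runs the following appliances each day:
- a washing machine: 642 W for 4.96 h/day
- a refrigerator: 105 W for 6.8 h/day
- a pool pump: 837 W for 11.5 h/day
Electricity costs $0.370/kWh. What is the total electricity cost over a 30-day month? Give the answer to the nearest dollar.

washing machine: 642 W × 4.96 h × 30 d = 95,530 Wh = 95.53 kWh
refrigerator: 105 W × 6.8 h × 30 d = 21,420 Wh = 21.42 kWh
pool pump: 837 W × 11.5 h × 30 d = 288,765 Wh = 288.8 kWh
Total energy = 95.53 + 21.42 + 288.8 = 405.7 kWh
Cost = 405.7 kWh × $0.370 = $150.11 ≈ $150

$150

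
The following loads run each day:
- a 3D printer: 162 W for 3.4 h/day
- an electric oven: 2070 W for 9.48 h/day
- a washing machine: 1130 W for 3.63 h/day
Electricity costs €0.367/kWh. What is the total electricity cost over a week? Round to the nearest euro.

€62

3D printer: 162 W × 3.4 h × 7 d = 3,856 Wh = 3.856 kWh
electric oven: 2070 W × 9.48 h × 7 d = 137,365 Wh = 137.4 kWh
washing machine: 1130 W × 3.63 h × 7 d = 28,713 Wh = 28.71 kWh
Total energy = 3.856 + 137.4 + 28.71 = 169.9 kWh
Cost = 169.9 kWh × €0.367 = €62.37 ≈ €62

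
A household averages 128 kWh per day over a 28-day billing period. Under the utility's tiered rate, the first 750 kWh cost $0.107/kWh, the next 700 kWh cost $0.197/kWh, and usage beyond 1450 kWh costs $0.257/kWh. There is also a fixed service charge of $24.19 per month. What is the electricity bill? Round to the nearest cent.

Usage = 128 kWh/day × 28 days = 3584 kWh
First 750 kWh × $0.107 = $80.25
Next 700 kWh × $0.197 = $137.90
Remaining 2134 kWh × $0.257 = $548.44
Energy charge = $766.59; + service $24.19 = $790.78

$790.78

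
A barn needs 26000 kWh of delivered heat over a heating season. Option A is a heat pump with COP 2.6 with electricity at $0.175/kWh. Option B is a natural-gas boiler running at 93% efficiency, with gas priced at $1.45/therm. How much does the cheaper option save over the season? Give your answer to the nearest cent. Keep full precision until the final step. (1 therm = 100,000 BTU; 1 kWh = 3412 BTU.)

Heat load = 26000 kWh × 3412 = 88,712,000 BTU
Gas: input = 88,712,000 / 0.930 = 95,389,247 BTU = 953.9 therm → 953.9 × $1.45 = $1,383.14
Heat pump: 88,712,000 BTU / 3412 = 26,000 kWh heat; / 2.6 = 10,000 kWh in → × $0.175 = $1,750.00
Difference = |$1,383.14 − $1,750.00| = $366.86

$366.86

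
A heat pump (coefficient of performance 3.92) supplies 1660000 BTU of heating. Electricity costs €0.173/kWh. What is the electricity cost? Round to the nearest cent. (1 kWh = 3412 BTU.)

€21.47

Heat delivered = 1,660,000 BTU / 3412 = 486.5 kWh
Electrical input = 486.5 kWh / 3.92 = 124.1 kWh
Cost = 124.1 × €0.173/kWh = €21.47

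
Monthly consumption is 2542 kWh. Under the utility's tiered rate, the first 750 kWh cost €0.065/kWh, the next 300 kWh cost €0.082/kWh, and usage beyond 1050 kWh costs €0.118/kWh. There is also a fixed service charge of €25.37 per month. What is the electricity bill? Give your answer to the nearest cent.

First 750 kWh × €0.065 = €48.75
Next 300 kWh × €0.082 = €24.60
Remaining 1492 kWh × €0.118 = €176.06
Energy charge = €249.41; + service €25.37 = €274.78

€274.78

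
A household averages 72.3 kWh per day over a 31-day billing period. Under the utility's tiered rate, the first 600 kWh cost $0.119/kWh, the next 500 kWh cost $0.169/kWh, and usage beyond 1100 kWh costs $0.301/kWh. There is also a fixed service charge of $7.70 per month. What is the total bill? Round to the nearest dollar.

$507

Usage = 72.3 kWh/day × 31 days = 2241.3 kWh
First 600 kWh × $0.119 = $71.40
Next 500 kWh × $0.169 = $84.50
Remaining 1141.3 kWh × $0.301 = $343.53
Energy charge = $499.43; + service $7.70 = $507.13 ≈ $507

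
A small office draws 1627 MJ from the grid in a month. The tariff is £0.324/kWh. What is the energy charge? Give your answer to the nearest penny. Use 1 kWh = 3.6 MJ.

£146.43

1627 MJ × (0.27778 kWh/MJ) = 451.9 kWh
Cost = 451.9 kWh × £0.324/kWh = £146.43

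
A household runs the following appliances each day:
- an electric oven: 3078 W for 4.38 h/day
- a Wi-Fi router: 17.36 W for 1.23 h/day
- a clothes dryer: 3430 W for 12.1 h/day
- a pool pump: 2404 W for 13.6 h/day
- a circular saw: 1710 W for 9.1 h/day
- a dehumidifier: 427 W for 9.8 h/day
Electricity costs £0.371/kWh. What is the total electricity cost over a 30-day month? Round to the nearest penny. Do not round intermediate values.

electric oven: 3078 W × 4.38 h × 30 d = 404,449 Wh = 404.4 kWh
Wi-Fi router: 17.36 W × 1.23 h × 30 d = 641 Wh = 0.6406 kWh
clothes dryer: 3430 W × 12.1 h × 30 d = 1,245,090 Wh = 1,245 kWh
pool pump: 2404 W × 13.6 h × 30 d = 980,832 Wh = 980.8 kWh
circular saw: 1710 W × 9.1 h × 30 d = 466,830 Wh = 466.8 kWh
dehumidifier: 427 W × 9.8 h × 30 d = 125,538 Wh = 125.5 kWh
Total energy = 404.4 + 0.6406 + 1,245 + 980.8 + 466.8 + 125.5 = 3,223 kWh
Cost = 3,223 kWh × £0.371 = £1,195.87

£1195.87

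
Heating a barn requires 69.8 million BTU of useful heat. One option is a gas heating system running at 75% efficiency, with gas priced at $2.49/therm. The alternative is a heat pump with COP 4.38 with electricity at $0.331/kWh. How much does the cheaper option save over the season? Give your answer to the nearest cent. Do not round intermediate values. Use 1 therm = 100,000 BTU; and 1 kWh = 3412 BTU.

Heat load = 69.8 × 10⁶ BTU = 69,800,000 BTU
Gas: input = 69,800,000 / 0.75 = 93,066,667 BTU = 930.7 therm → 930.7 × $2.49 = $2,317.36
Heat pump: 69,800,000 BTU / 3412 = 20,460 kWh heat; / 4.38 = 4,671 kWh in → × $0.331 = $1,545.97
Difference = |$2,317.36 − $1,545.97| = $771.39

$771.39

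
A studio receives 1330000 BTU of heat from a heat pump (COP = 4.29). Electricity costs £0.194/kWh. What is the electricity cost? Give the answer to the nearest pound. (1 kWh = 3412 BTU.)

Heat delivered = 1,330,000 BTU / 3412 = 389.8 kWh
Electrical input = 389.8 kWh / 4.29 = 90.86 kWh
Cost = 90.86 × £0.194/kWh = £17.63 ≈ £18

£18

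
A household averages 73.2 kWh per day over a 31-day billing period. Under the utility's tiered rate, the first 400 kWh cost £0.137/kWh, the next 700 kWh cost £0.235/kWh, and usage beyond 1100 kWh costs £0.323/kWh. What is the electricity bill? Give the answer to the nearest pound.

£597

Usage = 73.2 kWh/day × 31 days = 2269.2 kWh
First 400 kWh × £0.137 = £54.80
Next 700 kWh × £0.235 = £164.50
Remaining 1169.2 kWh × £0.323 = £377.65
Total = £596.95 ≈ £597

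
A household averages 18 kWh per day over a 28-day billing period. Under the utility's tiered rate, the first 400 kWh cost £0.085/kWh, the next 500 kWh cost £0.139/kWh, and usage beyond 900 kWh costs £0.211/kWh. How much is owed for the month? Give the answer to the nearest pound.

£48

Usage = 18 kWh/day × 28 days = 504 kWh
First 400 kWh × £0.085 = £34.00
Next 104 kWh × £0.139 = £14.46
Remaining tier: 0 kWh (not reached)
Total = £48.46 ≈ £48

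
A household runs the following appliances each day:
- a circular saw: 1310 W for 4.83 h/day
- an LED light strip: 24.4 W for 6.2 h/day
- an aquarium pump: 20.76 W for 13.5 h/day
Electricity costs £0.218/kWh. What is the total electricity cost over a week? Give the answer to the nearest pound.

£10

circular saw: 1310 W × 4.83 h × 7 d = 44,291 Wh = 44.29 kWh
LED light strip: 24.4 W × 6.2 h × 7 d = 1,059 Wh = 1.059 kWh
aquarium pump: 20.76 W × 13.5 h × 7 d = 1,962 Wh = 1.962 kWh
Total energy = 44.29 + 1.059 + 1.962 = 47.31 kWh
Cost = 47.31 kWh × £0.218 = £10.31 ≈ £10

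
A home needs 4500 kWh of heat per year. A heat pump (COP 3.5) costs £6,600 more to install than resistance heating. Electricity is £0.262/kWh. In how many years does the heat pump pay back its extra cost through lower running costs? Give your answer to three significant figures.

Resistance: 4500 kWh × £0.262 = £1,179.00/yr
Heat pump: 4500 / 3.5 = 1286 kWh in → × £0.262 = £336.86/yr
Annual savings = £842.14
Payback = £6,600 / £842.14 = 7.84 years

7.84 years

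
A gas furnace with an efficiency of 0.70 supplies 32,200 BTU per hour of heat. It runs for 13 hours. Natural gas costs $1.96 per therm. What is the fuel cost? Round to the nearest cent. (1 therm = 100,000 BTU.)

$11.72

Heat delivered = 32,200 BTU/h × 13 h = 418,600 BTU
Gas input = 418,600 / 0.70 = 598,000 BTU
= 598,000 / 100,000 = 5.98 therm
Cost = 5.98 × $1.96/therm = $11.72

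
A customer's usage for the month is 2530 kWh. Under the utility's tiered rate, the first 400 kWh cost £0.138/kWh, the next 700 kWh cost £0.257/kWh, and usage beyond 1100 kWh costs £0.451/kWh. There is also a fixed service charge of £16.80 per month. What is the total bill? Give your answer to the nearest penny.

£896.83

First 400 kWh × £0.138 = £55.20
Next 700 kWh × £0.257 = £179.90
Remaining 1430 kWh × £0.451 = £644.93
Energy charge = £880.03; + service £16.80 = £896.83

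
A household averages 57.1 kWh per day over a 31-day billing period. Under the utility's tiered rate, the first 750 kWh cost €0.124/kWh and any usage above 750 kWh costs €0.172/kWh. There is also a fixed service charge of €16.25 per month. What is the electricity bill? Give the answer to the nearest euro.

Usage = 57.1 kWh/day × 31 days = 1770.1 kWh
First 750 kWh × €0.124 = €93.00
Remaining 1020.1 kWh × €0.172 = €175.46
Energy charge = €268.46; + service €16.25 = €284.71 ≈ €285

€285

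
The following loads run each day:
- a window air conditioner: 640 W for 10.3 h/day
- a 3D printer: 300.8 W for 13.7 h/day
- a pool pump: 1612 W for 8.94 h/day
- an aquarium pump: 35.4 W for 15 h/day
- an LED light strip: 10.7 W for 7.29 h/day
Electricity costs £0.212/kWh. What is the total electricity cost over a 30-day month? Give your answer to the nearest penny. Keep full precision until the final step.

£163.66

window air conditioner: 640 W × 10.3 h × 30 d = 197,760 Wh = 197.8 kWh
3D printer: 300.8 W × 13.7 h × 30 d = 123,629 Wh = 123.6 kWh
pool pump: 1612 W × 8.94 h × 30 d = 432,338 Wh = 432.3 kWh
aquarium pump: 35.4 W × 15 h × 30 d = 15,930 Wh = 15.93 kWh
LED light strip: 10.7 W × 7.29 h × 30 d = 2,340 Wh = 2.34 kWh
Total energy = 197.8 + 123.6 + 432.3 + 15.93 + 2.34 = 772 kWh
Cost = 772 kWh × £0.212 = £163.66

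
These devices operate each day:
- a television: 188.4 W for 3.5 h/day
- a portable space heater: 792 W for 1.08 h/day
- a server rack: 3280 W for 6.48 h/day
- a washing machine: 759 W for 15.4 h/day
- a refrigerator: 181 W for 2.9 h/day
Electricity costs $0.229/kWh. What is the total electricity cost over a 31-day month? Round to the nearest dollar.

$248

television: 188.4 W × 3.5 h × 31 d = 20,441 Wh = 20.44 kWh
portable space heater: 792 W × 1.08 h × 31 d = 26,516 Wh = 26.52 kWh
server rack: 3280 W × 6.48 h × 31 d = 658,886 Wh = 658.9 kWh
washing machine: 759 W × 15.4 h × 31 d = 362,347 Wh = 362.3 kWh
refrigerator: 181 W × 2.9 h × 31 d = 16,272 Wh = 16.27 kWh
Total energy = 20.44 + 26.52 + 658.9 + 362.3 + 16.27 = 1,084 kWh
Cost = 1,084 kWh × $0.229 = $248.34 ≈ $248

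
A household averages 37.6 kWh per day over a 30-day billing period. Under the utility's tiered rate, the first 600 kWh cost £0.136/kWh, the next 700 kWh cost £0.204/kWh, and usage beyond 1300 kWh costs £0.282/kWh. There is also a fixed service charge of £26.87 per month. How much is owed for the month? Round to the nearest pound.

£216

Usage = 37.6 kWh/day × 30 days = 1128 kWh
First 600 kWh × £0.136 = £81.60
Next 528 kWh × £0.204 = £107.71
Remaining tier: 0 kWh (not reached)
Energy charge = £189.31; + service £26.87 = £216.18 ≈ £216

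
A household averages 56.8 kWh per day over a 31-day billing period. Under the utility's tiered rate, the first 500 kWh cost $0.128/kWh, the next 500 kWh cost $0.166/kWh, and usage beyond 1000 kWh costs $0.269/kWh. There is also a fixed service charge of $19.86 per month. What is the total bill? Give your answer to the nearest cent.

Usage = 56.8 kWh/day × 31 days = 1760.8 kWh
First 500 kWh × $0.128 = $64.00
Next 500 kWh × $0.166 = $83.00
Remaining 760.8 kWh × $0.269 = $204.66
Energy charge = $351.66; + service $19.86 = $371.52

$371.52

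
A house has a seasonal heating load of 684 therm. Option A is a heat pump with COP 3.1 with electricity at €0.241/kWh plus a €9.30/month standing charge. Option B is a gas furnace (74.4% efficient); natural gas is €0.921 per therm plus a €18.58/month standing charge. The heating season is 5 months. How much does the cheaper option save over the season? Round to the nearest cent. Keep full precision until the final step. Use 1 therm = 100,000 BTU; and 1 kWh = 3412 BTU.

Heat load = 684 therm × 100,000 = 68,400,000 BTU
Gas: input = 68,400,000 / 0.744 = 91,935,484 BTU = 919.4 therm → 919.4 × €0.921 = €846.73; + 5 × €18.58 standing = €939.63
Heat pump: 68,400,000 BTU / 3412 = 20,050 kWh heat; / 3.1 = 6,467 kWh in → × €0.241 = €1,558.48; + 5 × €9.30 standing = €1,604.98
Difference = |€939.63 − €1,604.98| = €665.36

€665.36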